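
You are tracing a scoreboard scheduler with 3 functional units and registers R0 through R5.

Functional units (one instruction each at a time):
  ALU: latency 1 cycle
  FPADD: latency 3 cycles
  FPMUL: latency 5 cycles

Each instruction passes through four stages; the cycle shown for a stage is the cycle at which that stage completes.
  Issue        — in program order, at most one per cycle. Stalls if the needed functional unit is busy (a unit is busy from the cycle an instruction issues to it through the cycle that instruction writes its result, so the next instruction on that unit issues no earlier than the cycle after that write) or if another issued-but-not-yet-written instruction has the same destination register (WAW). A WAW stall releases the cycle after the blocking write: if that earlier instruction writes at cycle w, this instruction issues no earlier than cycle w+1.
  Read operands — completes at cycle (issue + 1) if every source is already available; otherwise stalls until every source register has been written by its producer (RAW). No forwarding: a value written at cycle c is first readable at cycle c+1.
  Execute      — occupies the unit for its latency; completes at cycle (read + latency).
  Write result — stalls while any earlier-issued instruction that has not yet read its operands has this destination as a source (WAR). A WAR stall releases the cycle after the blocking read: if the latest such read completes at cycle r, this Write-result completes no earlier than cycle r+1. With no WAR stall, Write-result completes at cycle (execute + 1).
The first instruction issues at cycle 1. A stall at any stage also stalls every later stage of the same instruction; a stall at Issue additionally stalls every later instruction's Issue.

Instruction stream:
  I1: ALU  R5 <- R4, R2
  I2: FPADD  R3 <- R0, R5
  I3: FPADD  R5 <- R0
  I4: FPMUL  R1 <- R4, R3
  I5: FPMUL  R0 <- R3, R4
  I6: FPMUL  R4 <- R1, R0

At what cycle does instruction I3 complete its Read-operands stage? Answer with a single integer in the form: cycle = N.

cycle = 11

[1] I1 dispatched to ALU
[2] I1 operands ready; I2 dispatched to FPADD
[3] I1 complete
[4] R5←I1
[5] I2 operands ready
[8] I2 complete
[9] R3←I2
[10] I3 dispatched to FPADD
[11] I3 operands ready; I4 dispatched to FPMUL
[12] I4 operands ready
[14] I3 complete
[15] R5←I3
[17] I4 complete
[18] R1←I4
[19] I5 dispatched to FPMUL
[20] I5 operands ready
[25] I5 complete
[26] R0←I5
[27] I6 dispatched to FPMUL
[28] I6 operands ready
[33] I6 complete
[34] R4←I6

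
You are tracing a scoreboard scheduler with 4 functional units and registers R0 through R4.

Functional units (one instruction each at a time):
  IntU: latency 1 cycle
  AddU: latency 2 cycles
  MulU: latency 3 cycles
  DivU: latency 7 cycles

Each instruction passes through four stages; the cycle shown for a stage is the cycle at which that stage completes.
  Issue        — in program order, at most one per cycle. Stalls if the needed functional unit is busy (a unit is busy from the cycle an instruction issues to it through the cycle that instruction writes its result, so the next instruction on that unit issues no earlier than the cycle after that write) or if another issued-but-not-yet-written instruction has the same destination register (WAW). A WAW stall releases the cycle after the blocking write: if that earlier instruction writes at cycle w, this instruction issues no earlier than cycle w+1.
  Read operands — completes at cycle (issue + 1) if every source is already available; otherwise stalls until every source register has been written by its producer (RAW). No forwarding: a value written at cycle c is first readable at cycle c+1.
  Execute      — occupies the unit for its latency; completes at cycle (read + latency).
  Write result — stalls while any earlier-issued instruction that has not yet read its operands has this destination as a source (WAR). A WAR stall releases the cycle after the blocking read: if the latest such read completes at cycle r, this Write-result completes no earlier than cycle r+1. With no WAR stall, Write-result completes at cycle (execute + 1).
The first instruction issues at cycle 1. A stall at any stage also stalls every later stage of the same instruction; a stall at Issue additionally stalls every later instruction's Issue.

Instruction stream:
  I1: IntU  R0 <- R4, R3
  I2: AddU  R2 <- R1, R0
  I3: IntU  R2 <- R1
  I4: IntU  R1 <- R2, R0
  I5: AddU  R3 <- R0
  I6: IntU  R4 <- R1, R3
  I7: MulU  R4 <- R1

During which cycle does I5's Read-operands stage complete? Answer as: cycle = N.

cycle = 15

c1: I1 issues→IntU
c2: I1 reads, I2 issues→AddU
c3: I1 exec-done
c4: I1 writes R0
c5: I2 reads
c7: I2 exec-done
c8: I2 writes R2
c9: I3 issues→IntU
c10: I3 reads
c11: I3 exec-done
c12: I3 writes R2
c13: I4 issues→IntU
c14: I4 reads, I5 issues→AddU
c15: I4 exec-done, I5 reads
c16: I4 writes R1
c17: I5 exec-done, I6 issues→IntU
c18: I5 writes R3
c19: I6 reads
c20: I6 exec-done
c21: I6 writes R4
c22: I7 issues→MulU
c23: I7 reads
c26: I7 exec-done
c27: I7 writes R4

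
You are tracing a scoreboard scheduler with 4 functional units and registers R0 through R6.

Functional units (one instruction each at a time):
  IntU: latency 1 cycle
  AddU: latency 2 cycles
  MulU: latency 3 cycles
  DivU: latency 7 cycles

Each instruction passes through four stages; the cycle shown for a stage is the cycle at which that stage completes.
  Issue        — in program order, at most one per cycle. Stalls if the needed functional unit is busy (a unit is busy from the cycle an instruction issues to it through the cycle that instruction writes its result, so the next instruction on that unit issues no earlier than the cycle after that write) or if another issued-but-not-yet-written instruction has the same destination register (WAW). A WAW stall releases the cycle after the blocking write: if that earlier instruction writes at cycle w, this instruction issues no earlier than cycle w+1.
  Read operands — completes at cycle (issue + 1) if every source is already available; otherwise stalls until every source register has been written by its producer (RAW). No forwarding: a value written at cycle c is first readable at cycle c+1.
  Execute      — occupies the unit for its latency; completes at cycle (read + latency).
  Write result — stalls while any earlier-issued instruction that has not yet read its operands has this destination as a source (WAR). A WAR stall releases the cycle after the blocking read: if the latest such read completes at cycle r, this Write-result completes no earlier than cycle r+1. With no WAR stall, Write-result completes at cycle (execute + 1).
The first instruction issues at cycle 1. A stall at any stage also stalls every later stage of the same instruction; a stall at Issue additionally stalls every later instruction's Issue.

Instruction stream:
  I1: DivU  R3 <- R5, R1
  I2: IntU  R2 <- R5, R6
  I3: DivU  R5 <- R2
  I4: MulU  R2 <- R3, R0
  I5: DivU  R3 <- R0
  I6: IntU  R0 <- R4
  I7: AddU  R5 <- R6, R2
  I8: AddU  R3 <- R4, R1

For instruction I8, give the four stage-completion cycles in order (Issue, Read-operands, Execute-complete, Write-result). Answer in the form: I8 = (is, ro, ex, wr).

cycle 1: issue I1 (DivU)
cycle 2: I1 read-ops, issue I2 (IntU)
cycle 3: I2 read-ops
cycle 4: I2 finished on IntU
cycle 5: I2→R2
cycle 9: I1 finished on DivU
cycle 10: I1→R3
cycle 11: issue I3 (DivU)
cycle 12: I3 read-ops, issue I4 (MulU)
cycle 13: I4 read-ops
cycle 16: I4 finished on MulU
cycle 17: I4→R2
cycle 19: I3 finished on DivU
cycle 20: I3→R5
cycle 21: issue I5 (DivU)
cycle 22: I5 read-ops, issue I6 (IntU)
cycle 23: I6 read-ops, issue I7 (AddU)
cycle 24: I6 finished on IntU, I7 read-ops
cycle 25: I6→R0
cycle 26: I7 finished on AddU
cycle 27: I7→R5
cycle 29: I5 finished on DivU
cycle 30: I5→R3
cycle 31: issue I8 (AddU)
cycle 32: I8 read-ops
cycle 34: I8 finished on AddU
cycle 35: I8→R3

I8 = (31, 32, 34, 35)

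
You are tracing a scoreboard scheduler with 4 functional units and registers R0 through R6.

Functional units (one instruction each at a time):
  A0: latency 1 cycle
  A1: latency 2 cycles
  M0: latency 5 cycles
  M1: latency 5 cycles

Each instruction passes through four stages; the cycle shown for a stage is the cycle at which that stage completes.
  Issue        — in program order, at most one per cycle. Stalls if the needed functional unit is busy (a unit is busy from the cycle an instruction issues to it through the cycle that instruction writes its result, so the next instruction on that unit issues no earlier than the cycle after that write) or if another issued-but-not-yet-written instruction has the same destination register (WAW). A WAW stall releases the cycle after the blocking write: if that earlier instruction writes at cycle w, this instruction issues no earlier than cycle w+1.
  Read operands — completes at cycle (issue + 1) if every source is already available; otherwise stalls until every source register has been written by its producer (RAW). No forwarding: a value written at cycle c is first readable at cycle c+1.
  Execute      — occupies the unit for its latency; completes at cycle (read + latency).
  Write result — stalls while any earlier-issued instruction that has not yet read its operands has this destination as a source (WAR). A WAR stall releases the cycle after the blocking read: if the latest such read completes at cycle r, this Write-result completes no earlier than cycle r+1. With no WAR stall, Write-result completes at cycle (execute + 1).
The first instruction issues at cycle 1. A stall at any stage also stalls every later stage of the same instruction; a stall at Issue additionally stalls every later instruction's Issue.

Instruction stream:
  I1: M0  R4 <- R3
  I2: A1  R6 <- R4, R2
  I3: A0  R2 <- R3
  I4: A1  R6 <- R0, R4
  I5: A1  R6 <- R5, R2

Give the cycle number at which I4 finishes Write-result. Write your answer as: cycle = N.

cycle = 17

1) issue 1, read 2, done 7, write 8
2) issue 2, read 9, done 11, write 12  <RAW R4: wait I1 write@8>
3) issue 3, read 4, done 5, write 10  <WAR R2: wait I2 read@9>
4) issue 13, read 14, done 16, write 17  <struct: A1 busy until I2 writes@12>
5) issue 18, read 19, done 21, write 22  <struct: A1 busy until I4 writes@17>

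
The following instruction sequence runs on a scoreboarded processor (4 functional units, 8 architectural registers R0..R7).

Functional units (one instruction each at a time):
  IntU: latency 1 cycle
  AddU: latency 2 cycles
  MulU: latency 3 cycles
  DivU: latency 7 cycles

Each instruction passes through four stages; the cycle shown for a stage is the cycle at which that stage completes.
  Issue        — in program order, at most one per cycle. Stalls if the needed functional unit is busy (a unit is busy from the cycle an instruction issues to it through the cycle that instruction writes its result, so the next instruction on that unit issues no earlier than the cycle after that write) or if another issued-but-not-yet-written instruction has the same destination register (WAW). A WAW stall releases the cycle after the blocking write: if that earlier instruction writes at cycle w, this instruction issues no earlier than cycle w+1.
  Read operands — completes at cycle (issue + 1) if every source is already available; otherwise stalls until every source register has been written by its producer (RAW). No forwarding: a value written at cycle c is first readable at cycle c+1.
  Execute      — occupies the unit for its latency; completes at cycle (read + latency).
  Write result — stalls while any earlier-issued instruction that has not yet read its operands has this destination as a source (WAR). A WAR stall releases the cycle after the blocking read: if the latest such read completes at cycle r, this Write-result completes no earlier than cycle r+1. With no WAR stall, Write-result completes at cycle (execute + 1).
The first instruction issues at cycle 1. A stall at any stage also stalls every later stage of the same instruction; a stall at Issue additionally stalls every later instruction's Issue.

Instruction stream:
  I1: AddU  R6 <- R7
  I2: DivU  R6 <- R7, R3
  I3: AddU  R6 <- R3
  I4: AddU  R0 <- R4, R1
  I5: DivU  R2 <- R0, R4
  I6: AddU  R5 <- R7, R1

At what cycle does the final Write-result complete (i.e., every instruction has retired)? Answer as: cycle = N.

cycle = 34

I1: IS=1 RO=2 EX=4 WR=5
I2: IS=6 RO=7 EX=14 WR=15  [WAW R6: wait I1 write@5]
I3: IS=16 RO=17 EX=19 WR=20  [WAW R6: wait I2 write@15]
I4: IS=21 RO=22 EX=24 WR=25  [struct: AddU busy until I3 writes@20]
I5: IS=22 RO=26 EX=33 WR=34  [RAW R0: wait I4 write@25]
I6: IS=26 RO=27 EX=29 WR=30  [struct: AddU busy until I4 writes@25]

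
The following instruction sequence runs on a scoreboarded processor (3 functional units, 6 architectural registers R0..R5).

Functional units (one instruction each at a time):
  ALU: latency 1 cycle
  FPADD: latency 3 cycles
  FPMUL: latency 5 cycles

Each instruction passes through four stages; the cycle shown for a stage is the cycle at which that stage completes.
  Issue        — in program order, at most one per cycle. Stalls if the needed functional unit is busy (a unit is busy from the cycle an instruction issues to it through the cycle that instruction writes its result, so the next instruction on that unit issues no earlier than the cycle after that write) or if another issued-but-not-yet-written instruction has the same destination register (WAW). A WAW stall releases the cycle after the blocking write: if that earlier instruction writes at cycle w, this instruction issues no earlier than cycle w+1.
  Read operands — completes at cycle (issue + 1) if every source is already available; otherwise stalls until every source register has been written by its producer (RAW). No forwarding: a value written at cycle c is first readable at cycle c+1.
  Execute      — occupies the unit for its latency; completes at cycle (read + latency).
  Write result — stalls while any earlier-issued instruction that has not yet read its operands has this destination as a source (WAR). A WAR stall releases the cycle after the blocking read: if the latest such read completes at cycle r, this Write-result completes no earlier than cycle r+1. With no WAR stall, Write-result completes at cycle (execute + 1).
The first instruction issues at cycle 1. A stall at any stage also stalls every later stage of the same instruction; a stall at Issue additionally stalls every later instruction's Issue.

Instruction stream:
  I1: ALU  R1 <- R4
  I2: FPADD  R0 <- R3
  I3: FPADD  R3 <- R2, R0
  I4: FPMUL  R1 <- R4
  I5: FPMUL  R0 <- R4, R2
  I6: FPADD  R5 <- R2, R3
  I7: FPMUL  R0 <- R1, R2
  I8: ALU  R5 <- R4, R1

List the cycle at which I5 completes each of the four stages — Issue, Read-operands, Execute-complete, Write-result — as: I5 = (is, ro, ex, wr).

t=1  I1 dispatched to ALU
t=2  I1 operands ready | I2 dispatched to FPADD
t=3  I1 complete | I2 operands ready
t=4  R1←I1
t=6  I2 complete
t=7  R0←I2
t=8  I3 dispatched to FPADD
t=9  I3 operands ready | I4 dispatched to FPMUL
t=10  I4 operands ready
t=12  I3 complete
t=13  R3←I3
t=15  I4 complete
t=16  R1←I4
t=17  I5 dispatched to FPMUL
t=18  I5 operands ready | I6 dispatched to FPADD
t=19  I6 operands ready
t=22  I6 complete
t=23  I5 complete | R5←I6
t=24  R0←I5
t=25  I7 dispatched to FPMUL
t=26  I7 operands ready | I8 dispatched to ALU
t=27  I8 operands ready
t=28  I8 complete
t=29  R5←I8
t=31  I7 complete
t=32  R0←I7

I5 = (17, 18, 23, 24)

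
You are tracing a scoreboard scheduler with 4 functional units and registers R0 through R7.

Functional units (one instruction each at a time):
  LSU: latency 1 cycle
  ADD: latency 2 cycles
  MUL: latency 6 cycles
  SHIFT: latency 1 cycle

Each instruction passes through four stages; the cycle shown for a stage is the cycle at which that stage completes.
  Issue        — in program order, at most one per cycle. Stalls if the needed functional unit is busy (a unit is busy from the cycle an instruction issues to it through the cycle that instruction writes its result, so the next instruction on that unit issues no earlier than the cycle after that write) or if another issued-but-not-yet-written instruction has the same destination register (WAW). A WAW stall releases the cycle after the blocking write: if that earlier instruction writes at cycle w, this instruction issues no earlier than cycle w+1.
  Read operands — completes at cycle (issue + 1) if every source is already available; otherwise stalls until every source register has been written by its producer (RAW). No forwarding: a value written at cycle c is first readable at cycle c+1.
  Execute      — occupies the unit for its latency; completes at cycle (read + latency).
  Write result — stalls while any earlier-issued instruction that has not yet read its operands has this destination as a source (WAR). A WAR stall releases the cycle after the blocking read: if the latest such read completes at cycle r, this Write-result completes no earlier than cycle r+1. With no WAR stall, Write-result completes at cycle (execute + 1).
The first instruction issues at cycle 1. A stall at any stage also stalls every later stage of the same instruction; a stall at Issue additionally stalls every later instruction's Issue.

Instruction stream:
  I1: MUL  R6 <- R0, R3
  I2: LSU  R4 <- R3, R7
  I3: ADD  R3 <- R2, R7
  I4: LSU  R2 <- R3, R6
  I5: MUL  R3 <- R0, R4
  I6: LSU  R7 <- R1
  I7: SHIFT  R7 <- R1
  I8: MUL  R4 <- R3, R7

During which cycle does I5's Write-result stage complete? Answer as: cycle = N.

I1: IS=1 RO=2 EX=8 WR=9
I2: IS=2 RO=3 EX=4 WR=5
I3: IS=3 RO=4 EX=6 WR=7
I4: IS=6 RO=10 EX=11 WR=12  [struct: LSU busy until I2 writes@5; RAW R6: wait I1 write@9]
I5: IS=10 RO=11 EX=17 WR=18  [struct: MUL busy until I1 writes@9]
I6: IS=13 RO=14 EX=15 WR=16  [struct: LSU busy until I4 writes@12]
I7: IS=17 RO=18 EX=19 WR=20  [WAW R7: wait I6 write@16]
I8: IS=19 RO=21 EX=27 WR=28  [struct: MUL busy until I5 writes@18; RAW R7: wait I7 write@20]

cycle = 18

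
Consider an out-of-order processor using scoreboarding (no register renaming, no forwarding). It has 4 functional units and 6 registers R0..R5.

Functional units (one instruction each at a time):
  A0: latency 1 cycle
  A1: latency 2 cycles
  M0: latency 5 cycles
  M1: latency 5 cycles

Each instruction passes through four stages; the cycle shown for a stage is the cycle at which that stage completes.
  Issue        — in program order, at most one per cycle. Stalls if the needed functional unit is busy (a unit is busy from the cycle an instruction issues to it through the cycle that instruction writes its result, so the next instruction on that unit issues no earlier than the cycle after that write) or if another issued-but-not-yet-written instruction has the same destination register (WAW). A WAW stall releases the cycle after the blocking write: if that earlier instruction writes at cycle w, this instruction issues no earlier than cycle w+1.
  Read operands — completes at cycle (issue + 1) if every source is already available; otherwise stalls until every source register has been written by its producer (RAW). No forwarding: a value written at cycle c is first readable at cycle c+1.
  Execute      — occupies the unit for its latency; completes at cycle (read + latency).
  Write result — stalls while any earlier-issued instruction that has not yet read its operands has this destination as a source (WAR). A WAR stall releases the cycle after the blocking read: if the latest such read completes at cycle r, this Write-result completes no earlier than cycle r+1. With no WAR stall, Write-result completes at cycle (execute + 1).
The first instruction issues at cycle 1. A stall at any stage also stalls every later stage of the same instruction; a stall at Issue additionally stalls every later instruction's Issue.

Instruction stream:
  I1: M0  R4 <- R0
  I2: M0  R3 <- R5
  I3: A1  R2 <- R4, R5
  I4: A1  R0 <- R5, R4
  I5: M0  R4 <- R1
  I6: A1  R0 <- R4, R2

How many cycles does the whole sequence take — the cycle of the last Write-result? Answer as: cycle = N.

cycle = 28

I1: IS=1 RO=2 EX=7 WR=8
I2: IS=9 RO=10 EX=15 WR=16  [struct: M0 busy until I1 writes@8]
I3: IS=10 RO=11 EX=13 WR=14
I4: IS=15 RO=16 EX=18 WR=19  [struct: A1 busy until I3 writes@14]
I5: IS=17 RO=18 EX=23 WR=24  [struct: M0 busy until I2 writes@16]
I6: IS=20 RO=25 EX=27 WR=28  [struct: A1 busy until I4 writes@19; RAW R4: wait I5 write@24]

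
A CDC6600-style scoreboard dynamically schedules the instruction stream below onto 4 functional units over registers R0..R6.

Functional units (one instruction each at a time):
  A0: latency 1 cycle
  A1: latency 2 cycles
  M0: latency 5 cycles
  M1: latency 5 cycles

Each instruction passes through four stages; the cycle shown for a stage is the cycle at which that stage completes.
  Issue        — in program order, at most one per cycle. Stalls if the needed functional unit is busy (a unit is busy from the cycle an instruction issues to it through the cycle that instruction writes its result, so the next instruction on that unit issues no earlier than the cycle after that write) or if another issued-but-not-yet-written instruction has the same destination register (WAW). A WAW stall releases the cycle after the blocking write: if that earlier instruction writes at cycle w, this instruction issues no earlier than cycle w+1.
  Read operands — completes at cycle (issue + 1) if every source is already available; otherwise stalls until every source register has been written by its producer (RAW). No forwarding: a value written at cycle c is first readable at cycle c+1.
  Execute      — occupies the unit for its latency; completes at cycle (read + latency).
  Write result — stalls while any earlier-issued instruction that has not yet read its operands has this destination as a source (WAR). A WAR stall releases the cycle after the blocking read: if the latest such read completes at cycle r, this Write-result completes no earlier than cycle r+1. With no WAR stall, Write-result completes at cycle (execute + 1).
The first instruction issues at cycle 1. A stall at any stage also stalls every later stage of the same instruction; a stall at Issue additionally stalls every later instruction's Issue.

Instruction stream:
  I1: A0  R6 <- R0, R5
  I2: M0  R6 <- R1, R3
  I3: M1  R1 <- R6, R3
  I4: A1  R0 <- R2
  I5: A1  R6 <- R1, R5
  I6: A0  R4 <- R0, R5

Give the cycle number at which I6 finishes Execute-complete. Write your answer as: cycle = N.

  I1 | 1 | 2 | 3 | 4
  I2 | 5 | 6 | 11 | 12   WAW R6: wait I1 write@4
  I3 | 6 | 13 | 18 | 19   RAW R6: wait I2 write@12
  I4 | 7 | 8 | 10 | 11
  I5 | 13 | 20 | 22 | 23   WAW R6: wait I2 write@12 · RAW R1: wait I3 write@19
  I6 | 14 | 15 | 16 | 17

cycle = 16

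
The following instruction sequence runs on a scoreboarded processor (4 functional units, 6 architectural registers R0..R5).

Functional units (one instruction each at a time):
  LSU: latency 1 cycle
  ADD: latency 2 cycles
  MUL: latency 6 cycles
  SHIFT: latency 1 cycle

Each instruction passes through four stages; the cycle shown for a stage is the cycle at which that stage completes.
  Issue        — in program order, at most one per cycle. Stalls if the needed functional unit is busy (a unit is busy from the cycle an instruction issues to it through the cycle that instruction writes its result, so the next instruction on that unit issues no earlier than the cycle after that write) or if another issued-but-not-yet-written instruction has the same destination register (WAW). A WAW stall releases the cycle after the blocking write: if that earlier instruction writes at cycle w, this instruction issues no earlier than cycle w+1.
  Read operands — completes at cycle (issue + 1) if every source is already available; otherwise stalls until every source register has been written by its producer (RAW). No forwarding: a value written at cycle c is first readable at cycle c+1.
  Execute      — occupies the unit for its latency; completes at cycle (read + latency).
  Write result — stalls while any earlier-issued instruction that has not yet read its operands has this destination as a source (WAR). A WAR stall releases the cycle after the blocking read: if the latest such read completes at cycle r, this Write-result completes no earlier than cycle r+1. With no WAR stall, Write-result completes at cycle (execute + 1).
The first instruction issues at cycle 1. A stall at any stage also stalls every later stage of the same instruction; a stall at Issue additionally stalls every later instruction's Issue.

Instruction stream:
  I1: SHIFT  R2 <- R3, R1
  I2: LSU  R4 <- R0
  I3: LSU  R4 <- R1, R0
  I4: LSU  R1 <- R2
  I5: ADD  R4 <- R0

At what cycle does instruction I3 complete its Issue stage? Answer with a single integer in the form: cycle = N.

  I1 | 1 | 2 | 3 | 4
  I2 | 2 | 3 | 4 | 5
  I3 | 6 | 7 | 8 | 9   struct: LSU busy until I2 writes@5
  I4 | 10 | 11 | 12 | 13   struct: LSU busy until I3 writes@9
  I5 | 11 | 12 | 14 | 15

cycle = 6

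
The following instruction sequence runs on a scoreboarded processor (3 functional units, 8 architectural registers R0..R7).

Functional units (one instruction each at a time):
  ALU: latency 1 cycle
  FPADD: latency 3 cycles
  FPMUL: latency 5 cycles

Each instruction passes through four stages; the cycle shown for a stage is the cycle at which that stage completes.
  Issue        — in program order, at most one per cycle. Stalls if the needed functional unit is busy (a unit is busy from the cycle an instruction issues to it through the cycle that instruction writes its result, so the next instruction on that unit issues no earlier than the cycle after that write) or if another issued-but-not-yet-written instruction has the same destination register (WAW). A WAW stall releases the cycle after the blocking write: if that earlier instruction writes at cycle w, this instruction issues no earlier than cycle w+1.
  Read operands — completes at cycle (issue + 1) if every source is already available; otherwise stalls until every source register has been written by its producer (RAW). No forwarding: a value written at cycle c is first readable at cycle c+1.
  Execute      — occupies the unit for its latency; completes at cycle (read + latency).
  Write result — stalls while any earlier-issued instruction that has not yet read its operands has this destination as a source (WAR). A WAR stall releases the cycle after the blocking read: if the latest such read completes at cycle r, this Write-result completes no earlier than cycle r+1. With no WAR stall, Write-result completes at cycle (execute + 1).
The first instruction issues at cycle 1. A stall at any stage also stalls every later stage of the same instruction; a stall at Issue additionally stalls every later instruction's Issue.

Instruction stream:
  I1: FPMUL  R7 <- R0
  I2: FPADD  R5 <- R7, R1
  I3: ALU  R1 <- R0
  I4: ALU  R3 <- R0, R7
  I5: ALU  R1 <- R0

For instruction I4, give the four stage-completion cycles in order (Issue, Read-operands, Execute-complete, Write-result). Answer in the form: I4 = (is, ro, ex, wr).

c1: I1 dispatched to FPMUL
c2: I1 operands ready; I2 dispatched to FPADD
c3: I3 dispatched to ALU
c4: I3 operands ready
c5: I3 complete
c7: I1 complete
c8: R7←I1
c9: I2 operands ready
c10: R1←I3
c11: I4 dispatched to ALU
c12: I2 complete; I4 operands ready
c13: R5←I2; I4 complete
c14: R3←I4
c15: I5 dispatched to ALU
c16: I5 operands ready
c17: I5 complete
c18: R1←I5

I4 = (11, 12, 13, 14)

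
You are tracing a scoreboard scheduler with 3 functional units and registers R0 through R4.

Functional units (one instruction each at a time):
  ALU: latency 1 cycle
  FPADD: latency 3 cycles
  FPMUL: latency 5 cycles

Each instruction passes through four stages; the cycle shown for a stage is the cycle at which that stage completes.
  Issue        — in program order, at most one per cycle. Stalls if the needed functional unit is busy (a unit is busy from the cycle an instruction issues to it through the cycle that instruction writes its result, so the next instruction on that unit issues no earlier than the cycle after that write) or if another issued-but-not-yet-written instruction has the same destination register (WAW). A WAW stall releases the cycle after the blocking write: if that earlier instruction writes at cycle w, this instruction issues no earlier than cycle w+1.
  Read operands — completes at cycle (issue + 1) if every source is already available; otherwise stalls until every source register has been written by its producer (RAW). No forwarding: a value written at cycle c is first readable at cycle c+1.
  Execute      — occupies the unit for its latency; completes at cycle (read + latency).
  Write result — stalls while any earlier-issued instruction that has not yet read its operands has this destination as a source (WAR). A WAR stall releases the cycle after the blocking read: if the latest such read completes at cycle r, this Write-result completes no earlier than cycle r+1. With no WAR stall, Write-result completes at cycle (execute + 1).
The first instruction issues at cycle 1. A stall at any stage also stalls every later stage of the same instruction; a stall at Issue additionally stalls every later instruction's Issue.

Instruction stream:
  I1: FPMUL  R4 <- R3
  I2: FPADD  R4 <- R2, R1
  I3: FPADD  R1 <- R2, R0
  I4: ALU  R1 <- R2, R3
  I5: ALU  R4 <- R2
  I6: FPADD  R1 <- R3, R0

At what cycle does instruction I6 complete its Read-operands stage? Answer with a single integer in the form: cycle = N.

cycle = 27

  I1 | 1 | 2 | 7 | 8
  I2 | 9 | 10 | 13 | 14   WAW R4: wait I1 write@8
  I3 | 15 | 16 | 19 | 20   struct: FPADD busy until I2 writes@14
  I4 | 21 | 22 | 23 | 24   WAW R1: wait I3 write@20
  I5 | 25 | 26 | 27 | 28   struct: ALU busy until I4 writes@24
  I6 | 26 | 27 | 30 | 31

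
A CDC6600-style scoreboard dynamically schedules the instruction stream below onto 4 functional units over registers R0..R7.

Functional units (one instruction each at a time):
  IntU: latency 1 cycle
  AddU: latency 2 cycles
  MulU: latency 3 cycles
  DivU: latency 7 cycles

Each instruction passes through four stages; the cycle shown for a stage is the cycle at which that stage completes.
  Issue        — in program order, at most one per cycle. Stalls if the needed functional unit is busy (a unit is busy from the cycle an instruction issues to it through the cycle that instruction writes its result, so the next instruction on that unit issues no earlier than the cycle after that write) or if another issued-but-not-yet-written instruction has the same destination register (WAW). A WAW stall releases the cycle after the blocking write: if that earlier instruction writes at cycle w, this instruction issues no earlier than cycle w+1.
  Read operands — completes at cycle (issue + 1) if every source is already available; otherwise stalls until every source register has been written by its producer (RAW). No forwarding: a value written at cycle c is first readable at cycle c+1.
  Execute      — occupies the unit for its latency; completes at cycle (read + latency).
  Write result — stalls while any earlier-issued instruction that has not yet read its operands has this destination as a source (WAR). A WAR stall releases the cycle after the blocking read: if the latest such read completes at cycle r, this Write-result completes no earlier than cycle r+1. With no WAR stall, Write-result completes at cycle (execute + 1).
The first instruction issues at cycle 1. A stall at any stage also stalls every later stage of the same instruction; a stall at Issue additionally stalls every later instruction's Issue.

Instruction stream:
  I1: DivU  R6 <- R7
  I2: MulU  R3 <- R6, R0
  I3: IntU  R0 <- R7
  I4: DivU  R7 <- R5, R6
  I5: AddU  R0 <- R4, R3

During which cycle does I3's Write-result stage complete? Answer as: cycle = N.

cycle = 12

I1 -> (1, 2, 9, 10)
I2 -> (2, 11, 14, 15)  // RAW R6: wait I1 write@10
I3 -> (3, 4, 5, 12)  // WAR R0: wait I2 read@11
I4 -> (11, 12, 19, 20)  // struct: DivU busy until I1 writes@10
I5 -> (13, 16, 18, 19)  // WAW R0: wait I3 write@12, RAW R3: wait I2 write@15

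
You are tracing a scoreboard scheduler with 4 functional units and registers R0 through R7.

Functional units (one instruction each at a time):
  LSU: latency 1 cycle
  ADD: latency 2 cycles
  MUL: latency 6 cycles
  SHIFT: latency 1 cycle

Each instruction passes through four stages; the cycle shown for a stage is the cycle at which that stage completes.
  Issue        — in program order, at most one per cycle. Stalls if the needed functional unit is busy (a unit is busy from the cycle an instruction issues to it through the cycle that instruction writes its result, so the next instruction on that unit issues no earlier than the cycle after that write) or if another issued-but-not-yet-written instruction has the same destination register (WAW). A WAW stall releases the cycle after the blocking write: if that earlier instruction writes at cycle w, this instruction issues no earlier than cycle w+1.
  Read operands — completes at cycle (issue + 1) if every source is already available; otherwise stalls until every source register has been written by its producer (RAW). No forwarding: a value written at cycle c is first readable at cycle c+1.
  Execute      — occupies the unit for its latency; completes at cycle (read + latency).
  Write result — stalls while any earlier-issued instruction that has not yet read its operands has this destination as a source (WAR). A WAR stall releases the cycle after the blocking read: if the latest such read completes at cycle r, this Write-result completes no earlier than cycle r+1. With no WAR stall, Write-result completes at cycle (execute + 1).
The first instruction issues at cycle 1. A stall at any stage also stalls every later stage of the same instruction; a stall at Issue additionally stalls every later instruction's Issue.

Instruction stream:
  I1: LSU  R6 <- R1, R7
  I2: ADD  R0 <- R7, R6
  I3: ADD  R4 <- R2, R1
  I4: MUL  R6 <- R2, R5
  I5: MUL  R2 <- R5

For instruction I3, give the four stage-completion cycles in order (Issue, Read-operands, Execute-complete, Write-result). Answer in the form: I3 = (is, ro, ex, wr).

I3 = (9, 10, 12, 13)

[1] I1 issues→LSU
[2] I1 reads · I2 issues→ADD
[3] I1 exec-done
[4] I1 writes R6
[5] I2 reads
[7] I2 exec-done
[8] I2 writes R0
[9] I3 issues→ADD
[10] I3 reads · I4 issues→MUL
[11] I4 reads
[12] I3 exec-done
[13] I3 writes R4
[17] I4 exec-done
[18] I4 writes R6
[19] I5 issues→MUL
[20] I5 reads
[26] I5 exec-done
[27] I5 writes R2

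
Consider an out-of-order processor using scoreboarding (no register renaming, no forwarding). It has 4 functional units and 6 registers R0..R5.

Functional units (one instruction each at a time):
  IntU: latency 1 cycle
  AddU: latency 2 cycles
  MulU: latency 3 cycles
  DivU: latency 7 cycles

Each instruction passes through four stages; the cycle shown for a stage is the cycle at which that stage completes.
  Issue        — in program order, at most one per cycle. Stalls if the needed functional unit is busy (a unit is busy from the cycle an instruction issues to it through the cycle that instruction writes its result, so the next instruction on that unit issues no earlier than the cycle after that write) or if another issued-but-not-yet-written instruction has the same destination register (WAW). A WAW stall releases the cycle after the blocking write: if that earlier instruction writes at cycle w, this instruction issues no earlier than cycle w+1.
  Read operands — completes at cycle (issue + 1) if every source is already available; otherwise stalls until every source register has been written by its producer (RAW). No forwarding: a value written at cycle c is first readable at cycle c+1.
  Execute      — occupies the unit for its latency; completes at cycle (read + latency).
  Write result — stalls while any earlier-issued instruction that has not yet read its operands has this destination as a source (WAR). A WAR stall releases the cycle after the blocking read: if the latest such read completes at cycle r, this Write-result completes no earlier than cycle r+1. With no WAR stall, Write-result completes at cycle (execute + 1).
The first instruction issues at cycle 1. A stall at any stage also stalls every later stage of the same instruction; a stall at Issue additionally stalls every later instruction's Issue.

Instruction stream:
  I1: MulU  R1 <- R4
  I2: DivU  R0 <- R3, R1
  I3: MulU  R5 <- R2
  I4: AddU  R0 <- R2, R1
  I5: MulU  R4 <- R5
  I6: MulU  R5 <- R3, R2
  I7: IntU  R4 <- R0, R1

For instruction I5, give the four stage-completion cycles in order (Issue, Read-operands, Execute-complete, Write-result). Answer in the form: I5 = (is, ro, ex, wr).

c1: issue I1 (MulU)
c2: I1 read-ops · issue I2 (DivU)
c5: I1 finished on MulU
c6: I1→R1
c7: I2 read-ops · issue I3 (MulU)
c8: I3 read-ops
c11: I3 finished on MulU
c12: I3→R5
c14: I2 finished on DivU
c15: I2→R0
c16: issue I4 (AddU)
c17: I4 read-ops · issue I5 (MulU)
c18: I5 read-ops
c19: I4 finished on AddU
c20: I4→R0
c21: I5 finished on MulU
c22: I5→R4
c23: issue I6 (MulU)
c24: I6 read-ops · issue I7 (IntU)
c25: I7 read-ops
c26: I7 finished on IntU
c27: I6 finished on MulU · I7→R4
c28: I6→R5

I5 = (17, 18, 21, 22)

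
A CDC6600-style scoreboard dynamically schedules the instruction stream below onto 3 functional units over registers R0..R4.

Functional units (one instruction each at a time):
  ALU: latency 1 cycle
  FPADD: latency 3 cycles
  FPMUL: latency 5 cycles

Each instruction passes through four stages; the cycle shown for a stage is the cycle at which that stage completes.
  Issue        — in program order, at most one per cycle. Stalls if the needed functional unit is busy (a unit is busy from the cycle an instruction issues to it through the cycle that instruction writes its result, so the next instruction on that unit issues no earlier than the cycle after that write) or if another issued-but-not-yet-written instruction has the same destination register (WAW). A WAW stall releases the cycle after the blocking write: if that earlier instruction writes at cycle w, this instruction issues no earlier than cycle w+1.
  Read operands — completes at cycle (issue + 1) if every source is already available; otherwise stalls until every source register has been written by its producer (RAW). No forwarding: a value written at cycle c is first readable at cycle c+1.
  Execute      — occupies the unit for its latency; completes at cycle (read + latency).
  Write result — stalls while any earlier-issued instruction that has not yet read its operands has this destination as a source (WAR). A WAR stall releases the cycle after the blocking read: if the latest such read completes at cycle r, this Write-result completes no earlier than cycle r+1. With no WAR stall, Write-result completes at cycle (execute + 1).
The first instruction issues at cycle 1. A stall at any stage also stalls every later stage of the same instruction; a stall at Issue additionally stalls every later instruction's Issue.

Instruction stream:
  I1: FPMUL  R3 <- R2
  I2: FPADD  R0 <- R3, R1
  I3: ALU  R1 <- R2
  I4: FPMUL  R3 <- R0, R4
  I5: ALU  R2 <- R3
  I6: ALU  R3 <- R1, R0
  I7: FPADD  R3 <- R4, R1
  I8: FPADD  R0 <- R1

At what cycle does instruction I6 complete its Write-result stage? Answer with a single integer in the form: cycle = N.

cycle = 27

[1] issue I1 (FPMUL)
[2] I1 read-ops · issue I2 (FPADD)
[3] issue I3 (ALU)
[4] I3 read-ops
[5] I3 finished on ALU
[7] I1 finished on FPMUL
[8] I1→R3
[9] I2 read-ops · issue I4 (FPMUL)
[10] I3→R1
[11] issue I5 (ALU)
[12] I2 finished on FPADD
[13] I2→R0
[14] I4 read-ops
[19] I4 finished on FPMUL
[20] I4→R3
[21] I5 read-ops
[22] I5 finished on ALU
[23] I5→R2
[24] issue I6 (ALU)
[25] I6 read-ops
[26] I6 finished on ALU
[27] I6→R3
[28] issue I7 (FPADD)
[29] I7 read-ops
[32] I7 finished on FPADD
[33] I7→R3
[34] issue I8 (FPADD)
[35] I8 read-ops
[38] I8 finished on FPADD
[39] I8→R0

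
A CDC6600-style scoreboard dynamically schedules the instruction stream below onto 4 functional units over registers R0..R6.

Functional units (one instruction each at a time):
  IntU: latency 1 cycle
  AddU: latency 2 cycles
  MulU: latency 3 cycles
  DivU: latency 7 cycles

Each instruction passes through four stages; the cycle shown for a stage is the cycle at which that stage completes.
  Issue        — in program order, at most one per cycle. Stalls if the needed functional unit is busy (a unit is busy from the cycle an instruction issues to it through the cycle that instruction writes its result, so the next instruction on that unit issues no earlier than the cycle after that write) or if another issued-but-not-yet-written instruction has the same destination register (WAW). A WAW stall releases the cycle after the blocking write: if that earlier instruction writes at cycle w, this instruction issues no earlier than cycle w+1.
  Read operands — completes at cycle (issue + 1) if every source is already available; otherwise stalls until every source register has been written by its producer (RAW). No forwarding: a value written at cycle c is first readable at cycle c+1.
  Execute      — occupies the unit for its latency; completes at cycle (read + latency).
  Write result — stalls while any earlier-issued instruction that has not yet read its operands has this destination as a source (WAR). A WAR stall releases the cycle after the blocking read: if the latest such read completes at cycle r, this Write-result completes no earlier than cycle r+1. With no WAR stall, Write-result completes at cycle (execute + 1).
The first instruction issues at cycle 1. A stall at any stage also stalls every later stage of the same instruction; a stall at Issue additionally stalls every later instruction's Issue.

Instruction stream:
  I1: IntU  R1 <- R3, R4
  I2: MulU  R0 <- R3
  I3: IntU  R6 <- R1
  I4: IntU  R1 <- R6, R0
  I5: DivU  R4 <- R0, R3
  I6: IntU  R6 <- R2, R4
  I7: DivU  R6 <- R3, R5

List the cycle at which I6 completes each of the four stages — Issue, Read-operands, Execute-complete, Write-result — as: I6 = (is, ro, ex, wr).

  I1 | 1 | 2 | 3 | 4
  I2 | 2 | 3 | 6 | 7
  I3 | 5 | 6 | 7 | 8   struct: IntU busy until I1 writes@4
  I4 | 9 | 10 | 11 | 12   struct: IntU busy until I3 writes@8
  I5 | 10 | 11 | 18 | 19
  I6 | 13 | 20 | 21 | 22   struct: IntU busy until I4 writes@12 · RAW R4: wait I5 write@19
  I7 | 23 | 24 | 31 | 32   WAW R6: wait I6 write@22

I6 = (13, 20, 21, 22)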